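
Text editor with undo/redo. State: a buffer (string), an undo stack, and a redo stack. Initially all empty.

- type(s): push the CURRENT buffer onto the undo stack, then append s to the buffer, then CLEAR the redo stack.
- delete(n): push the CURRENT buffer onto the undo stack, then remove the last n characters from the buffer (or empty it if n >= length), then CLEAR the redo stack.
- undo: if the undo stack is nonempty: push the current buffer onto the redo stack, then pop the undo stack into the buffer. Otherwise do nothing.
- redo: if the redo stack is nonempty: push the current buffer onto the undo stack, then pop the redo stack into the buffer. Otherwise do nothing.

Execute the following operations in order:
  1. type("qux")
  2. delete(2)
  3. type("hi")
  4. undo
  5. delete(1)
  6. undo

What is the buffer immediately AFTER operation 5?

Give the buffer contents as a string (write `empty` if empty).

Answer: empty

Derivation:
After op 1 (type): buf='qux' undo_depth=1 redo_depth=0
After op 2 (delete): buf='q' undo_depth=2 redo_depth=0
After op 3 (type): buf='qhi' undo_depth=3 redo_depth=0
After op 4 (undo): buf='q' undo_depth=2 redo_depth=1
After op 5 (delete): buf='(empty)' undo_depth=3 redo_depth=0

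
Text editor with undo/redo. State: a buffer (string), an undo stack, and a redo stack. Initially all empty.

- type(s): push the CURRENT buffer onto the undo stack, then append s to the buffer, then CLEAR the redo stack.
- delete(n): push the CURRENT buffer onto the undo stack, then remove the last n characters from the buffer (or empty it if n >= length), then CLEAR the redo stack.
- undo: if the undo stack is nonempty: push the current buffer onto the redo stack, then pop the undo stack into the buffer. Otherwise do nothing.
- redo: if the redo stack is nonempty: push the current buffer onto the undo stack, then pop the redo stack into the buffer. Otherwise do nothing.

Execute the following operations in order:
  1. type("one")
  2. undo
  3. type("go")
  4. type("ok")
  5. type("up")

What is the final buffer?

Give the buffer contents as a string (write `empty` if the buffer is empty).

Answer: gookup

Derivation:
After op 1 (type): buf='one' undo_depth=1 redo_depth=0
After op 2 (undo): buf='(empty)' undo_depth=0 redo_depth=1
After op 3 (type): buf='go' undo_depth=1 redo_depth=0
After op 4 (type): buf='gook' undo_depth=2 redo_depth=0
After op 5 (type): buf='gookup' undo_depth=3 redo_depth=0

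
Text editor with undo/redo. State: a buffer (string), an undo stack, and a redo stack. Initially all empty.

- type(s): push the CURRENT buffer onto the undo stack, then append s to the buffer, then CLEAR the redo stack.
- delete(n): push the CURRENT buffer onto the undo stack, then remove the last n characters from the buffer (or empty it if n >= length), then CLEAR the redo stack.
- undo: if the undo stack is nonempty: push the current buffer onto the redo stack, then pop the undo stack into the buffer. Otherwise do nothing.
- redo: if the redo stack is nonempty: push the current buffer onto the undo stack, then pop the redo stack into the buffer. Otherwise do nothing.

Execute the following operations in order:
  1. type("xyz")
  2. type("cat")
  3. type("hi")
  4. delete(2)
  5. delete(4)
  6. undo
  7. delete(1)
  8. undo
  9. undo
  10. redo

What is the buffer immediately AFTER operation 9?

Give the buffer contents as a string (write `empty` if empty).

Answer: xyzcathi

Derivation:
After op 1 (type): buf='xyz' undo_depth=1 redo_depth=0
After op 2 (type): buf='xyzcat' undo_depth=2 redo_depth=0
After op 3 (type): buf='xyzcathi' undo_depth=3 redo_depth=0
After op 4 (delete): buf='xyzcat' undo_depth=4 redo_depth=0
After op 5 (delete): buf='xy' undo_depth=5 redo_depth=0
After op 6 (undo): buf='xyzcat' undo_depth=4 redo_depth=1
After op 7 (delete): buf='xyzca' undo_depth=5 redo_depth=0
After op 8 (undo): buf='xyzcat' undo_depth=4 redo_depth=1
After op 9 (undo): buf='xyzcathi' undo_depth=3 redo_depth=2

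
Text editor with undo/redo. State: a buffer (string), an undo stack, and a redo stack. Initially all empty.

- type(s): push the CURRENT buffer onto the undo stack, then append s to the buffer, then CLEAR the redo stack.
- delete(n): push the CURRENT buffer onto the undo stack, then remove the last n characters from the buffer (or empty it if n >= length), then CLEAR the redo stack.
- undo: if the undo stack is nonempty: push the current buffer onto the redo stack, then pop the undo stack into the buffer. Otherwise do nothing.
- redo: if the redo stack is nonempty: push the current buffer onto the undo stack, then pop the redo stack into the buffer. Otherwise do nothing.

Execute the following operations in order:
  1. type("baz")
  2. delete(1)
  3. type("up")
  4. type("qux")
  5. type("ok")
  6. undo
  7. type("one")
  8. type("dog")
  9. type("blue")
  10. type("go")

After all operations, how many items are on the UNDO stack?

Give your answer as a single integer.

After op 1 (type): buf='baz' undo_depth=1 redo_depth=0
After op 2 (delete): buf='ba' undo_depth=2 redo_depth=0
After op 3 (type): buf='baup' undo_depth=3 redo_depth=0
After op 4 (type): buf='baupqux' undo_depth=4 redo_depth=0
After op 5 (type): buf='baupquxok' undo_depth=5 redo_depth=0
After op 6 (undo): buf='baupqux' undo_depth=4 redo_depth=1
After op 7 (type): buf='baupquxone' undo_depth=5 redo_depth=0
After op 8 (type): buf='baupquxonedog' undo_depth=6 redo_depth=0
After op 9 (type): buf='baupquxonedogblue' undo_depth=7 redo_depth=0
After op 10 (type): buf='baupquxonedogbluego' undo_depth=8 redo_depth=0

Answer: 8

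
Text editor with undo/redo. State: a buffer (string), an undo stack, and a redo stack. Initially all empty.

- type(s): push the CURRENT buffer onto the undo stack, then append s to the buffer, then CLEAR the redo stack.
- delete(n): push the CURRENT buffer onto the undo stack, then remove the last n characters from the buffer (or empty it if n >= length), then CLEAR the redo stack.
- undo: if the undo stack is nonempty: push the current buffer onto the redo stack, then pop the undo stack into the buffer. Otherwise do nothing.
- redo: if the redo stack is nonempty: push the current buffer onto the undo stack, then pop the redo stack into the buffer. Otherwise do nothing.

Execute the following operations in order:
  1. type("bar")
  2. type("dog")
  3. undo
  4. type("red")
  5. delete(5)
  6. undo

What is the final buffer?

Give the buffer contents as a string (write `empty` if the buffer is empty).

Answer: barred

Derivation:
After op 1 (type): buf='bar' undo_depth=1 redo_depth=0
After op 2 (type): buf='bardog' undo_depth=2 redo_depth=0
After op 3 (undo): buf='bar' undo_depth=1 redo_depth=1
After op 4 (type): buf='barred' undo_depth=2 redo_depth=0
After op 5 (delete): buf='b' undo_depth=3 redo_depth=0
After op 6 (undo): buf='barred' undo_depth=2 redo_depth=1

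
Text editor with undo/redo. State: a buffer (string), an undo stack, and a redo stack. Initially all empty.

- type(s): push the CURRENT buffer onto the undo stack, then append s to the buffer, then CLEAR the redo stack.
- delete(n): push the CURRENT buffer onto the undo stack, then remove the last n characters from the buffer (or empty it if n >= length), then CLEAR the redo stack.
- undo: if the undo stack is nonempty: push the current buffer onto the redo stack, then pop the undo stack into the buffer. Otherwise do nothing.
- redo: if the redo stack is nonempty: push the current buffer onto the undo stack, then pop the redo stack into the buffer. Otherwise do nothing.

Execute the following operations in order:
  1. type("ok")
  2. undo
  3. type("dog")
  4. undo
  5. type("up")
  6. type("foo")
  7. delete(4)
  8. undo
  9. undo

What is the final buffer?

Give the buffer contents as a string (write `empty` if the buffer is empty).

Answer: up

Derivation:
After op 1 (type): buf='ok' undo_depth=1 redo_depth=0
After op 2 (undo): buf='(empty)' undo_depth=0 redo_depth=1
After op 3 (type): buf='dog' undo_depth=1 redo_depth=0
After op 4 (undo): buf='(empty)' undo_depth=0 redo_depth=1
After op 5 (type): buf='up' undo_depth=1 redo_depth=0
After op 6 (type): buf='upfoo' undo_depth=2 redo_depth=0
After op 7 (delete): buf='u' undo_depth=3 redo_depth=0
After op 8 (undo): buf='upfoo' undo_depth=2 redo_depth=1
After op 9 (undo): buf='up' undo_depth=1 redo_depth=2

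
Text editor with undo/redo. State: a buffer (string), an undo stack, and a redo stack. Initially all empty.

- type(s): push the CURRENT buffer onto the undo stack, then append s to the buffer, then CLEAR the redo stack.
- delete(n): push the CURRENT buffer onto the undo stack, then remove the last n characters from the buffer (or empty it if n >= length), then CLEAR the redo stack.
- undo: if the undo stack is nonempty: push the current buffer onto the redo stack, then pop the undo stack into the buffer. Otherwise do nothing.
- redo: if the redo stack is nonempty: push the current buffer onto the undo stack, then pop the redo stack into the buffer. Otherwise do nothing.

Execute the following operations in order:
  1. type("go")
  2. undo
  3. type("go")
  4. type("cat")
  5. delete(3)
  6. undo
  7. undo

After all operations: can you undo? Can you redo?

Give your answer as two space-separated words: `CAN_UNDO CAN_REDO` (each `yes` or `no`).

After op 1 (type): buf='go' undo_depth=1 redo_depth=0
After op 2 (undo): buf='(empty)' undo_depth=0 redo_depth=1
After op 3 (type): buf='go' undo_depth=1 redo_depth=0
After op 4 (type): buf='gocat' undo_depth=2 redo_depth=0
After op 5 (delete): buf='go' undo_depth=3 redo_depth=0
After op 6 (undo): buf='gocat' undo_depth=2 redo_depth=1
After op 7 (undo): buf='go' undo_depth=1 redo_depth=2

Answer: yes yes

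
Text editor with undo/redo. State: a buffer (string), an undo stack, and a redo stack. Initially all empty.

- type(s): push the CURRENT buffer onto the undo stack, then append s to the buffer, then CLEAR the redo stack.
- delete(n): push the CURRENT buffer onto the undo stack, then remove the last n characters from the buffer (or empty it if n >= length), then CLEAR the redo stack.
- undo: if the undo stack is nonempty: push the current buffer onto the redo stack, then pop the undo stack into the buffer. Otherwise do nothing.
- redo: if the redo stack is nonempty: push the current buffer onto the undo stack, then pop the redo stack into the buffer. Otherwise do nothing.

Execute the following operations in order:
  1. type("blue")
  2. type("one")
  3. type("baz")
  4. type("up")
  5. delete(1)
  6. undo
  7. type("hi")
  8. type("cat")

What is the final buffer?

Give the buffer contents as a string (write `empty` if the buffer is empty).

Answer: blueonebazuphicat

Derivation:
After op 1 (type): buf='blue' undo_depth=1 redo_depth=0
After op 2 (type): buf='blueone' undo_depth=2 redo_depth=0
After op 3 (type): buf='blueonebaz' undo_depth=3 redo_depth=0
After op 4 (type): buf='blueonebazup' undo_depth=4 redo_depth=0
After op 5 (delete): buf='blueonebazu' undo_depth=5 redo_depth=0
After op 6 (undo): buf='blueonebazup' undo_depth=4 redo_depth=1
After op 7 (type): buf='blueonebazuphi' undo_depth=5 redo_depth=0
After op 8 (type): buf='blueonebazuphicat' undo_depth=6 redo_depth=0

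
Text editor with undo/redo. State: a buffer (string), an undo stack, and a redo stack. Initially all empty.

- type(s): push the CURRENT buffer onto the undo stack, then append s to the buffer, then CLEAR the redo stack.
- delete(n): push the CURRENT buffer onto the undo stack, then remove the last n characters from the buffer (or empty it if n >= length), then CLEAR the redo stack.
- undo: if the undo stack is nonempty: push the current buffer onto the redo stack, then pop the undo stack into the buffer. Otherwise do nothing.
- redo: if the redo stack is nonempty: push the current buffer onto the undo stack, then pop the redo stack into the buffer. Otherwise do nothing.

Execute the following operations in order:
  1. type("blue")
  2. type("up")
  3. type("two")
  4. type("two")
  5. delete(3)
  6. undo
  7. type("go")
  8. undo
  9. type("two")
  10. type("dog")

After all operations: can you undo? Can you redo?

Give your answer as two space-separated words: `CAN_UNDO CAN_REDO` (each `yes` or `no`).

After op 1 (type): buf='blue' undo_depth=1 redo_depth=0
After op 2 (type): buf='blueup' undo_depth=2 redo_depth=0
After op 3 (type): buf='blueuptwo' undo_depth=3 redo_depth=0
After op 4 (type): buf='blueuptwotwo' undo_depth=4 redo_depth=0
After op 5 (delete): buf='blueuptwo' undo_depth=5 redo_depth=0
After op 6 (undo): buf='blueuptwotwo' undo_depth=4 redo_depth=1
After op 7 (type): buf='blueuptwotwogo' undo_depth=5 redo_depth=0
After op 8 (undo): buf='blueuptwotwo' undo_depth=4 redo_depth=1
After op 9 (type): buf='blueuptwotwotwo' undo_depth=5 redo_depth=0
After op 10 (type): buf='blueuptwotwotwodog' undo_depth=6 redo_depth=0

Answer: yes no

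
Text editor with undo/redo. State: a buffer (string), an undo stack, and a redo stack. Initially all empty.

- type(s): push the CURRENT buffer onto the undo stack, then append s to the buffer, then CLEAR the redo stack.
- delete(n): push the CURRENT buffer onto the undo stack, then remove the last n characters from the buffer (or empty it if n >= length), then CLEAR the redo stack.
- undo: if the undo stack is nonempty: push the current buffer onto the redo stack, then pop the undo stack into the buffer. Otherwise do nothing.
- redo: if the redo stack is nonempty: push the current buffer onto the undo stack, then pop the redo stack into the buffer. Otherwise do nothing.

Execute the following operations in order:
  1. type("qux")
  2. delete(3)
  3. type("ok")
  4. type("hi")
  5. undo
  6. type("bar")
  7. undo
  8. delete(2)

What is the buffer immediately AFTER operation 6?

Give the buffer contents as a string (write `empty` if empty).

After op 1 (type): buf='qux' undo_depth=1 redo_depth=0
After op 2 (delete): buf='(empty)' undo_depth=2 redo_depth=0
After op 3 (type): buf='ok' undo_depth=3 redo_depth=0
After op 4 (type): buf='okhi' undo_depth=4 redo_depth=0
After op 5 (undo): buf='ok' undo_depth=3 redo_depth=1
After op 6 (type): buf='okbar' undo_depth=4 redo_depth=0

Answer: okbar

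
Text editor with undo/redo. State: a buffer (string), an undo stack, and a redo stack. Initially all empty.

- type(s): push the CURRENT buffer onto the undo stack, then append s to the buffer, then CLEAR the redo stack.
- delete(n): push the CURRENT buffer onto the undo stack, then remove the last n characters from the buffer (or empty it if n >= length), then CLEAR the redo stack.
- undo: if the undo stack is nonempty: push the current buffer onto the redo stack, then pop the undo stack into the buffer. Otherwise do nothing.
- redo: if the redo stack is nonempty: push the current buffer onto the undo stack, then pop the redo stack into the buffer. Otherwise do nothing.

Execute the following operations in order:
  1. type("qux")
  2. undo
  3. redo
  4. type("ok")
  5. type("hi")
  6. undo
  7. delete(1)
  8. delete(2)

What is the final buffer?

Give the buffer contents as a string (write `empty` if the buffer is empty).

Answer: qu

Derivation:
After op 1 (type): buf='qux' undo_depth=1 redo_depth=0
After op 2 (undo): buf='(empty)' undo_depth=0 redo_depth=1
After op 3 (redo): buf='qux' undo_depth=1 redo_depth=0
After op 4 (type): buf='quxok' undo_depth=2 redo_depth=0
After op 5 (type): buf='quxokhi' undo_depth=3 redo_depth=0
After op 6 (undo): buf='quxok' undo_depth=2 redo_depth=1
After op 7 (delete): buf='quxo' undo_depth=3 redo_depth=0
After op 8 (delete): buf='qu' undo_depth=4 redo_depth=0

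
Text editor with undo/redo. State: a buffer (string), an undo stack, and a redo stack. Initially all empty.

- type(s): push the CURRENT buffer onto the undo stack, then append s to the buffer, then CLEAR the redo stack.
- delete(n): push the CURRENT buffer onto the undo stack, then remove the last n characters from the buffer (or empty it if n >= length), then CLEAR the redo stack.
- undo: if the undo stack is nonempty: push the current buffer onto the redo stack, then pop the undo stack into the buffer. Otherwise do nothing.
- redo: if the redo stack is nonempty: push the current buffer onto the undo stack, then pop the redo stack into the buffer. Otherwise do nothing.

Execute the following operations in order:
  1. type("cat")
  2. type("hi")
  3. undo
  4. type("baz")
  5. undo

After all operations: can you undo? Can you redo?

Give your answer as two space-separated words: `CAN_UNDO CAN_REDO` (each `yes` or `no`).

Answer: yes yes

Derivation:
After op 1 (type): buf='cat' undo_depth=1 redo_depth=0
After op 2 (type): buf='cathi' undo_depth=2 redo_depth=0
After op 3 (undo): buf='cat' undo_depth=1 redo_depth=1
After op 4 (type): buf='catbaz' undo_depth=2 redo_depth=0
After op 5 (undo): buf='cat' undo_depth=1 redo_depth=1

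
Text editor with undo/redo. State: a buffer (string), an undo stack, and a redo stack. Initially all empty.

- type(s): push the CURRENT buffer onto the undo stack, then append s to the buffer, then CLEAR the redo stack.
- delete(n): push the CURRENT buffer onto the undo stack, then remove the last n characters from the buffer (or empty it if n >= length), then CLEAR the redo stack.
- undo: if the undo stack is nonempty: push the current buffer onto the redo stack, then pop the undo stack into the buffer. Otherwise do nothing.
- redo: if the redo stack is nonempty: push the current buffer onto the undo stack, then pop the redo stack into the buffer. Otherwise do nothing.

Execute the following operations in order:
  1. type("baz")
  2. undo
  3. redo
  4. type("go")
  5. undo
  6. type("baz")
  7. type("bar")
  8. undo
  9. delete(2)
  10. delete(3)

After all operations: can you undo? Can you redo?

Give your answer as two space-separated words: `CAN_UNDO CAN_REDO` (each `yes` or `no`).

After op 1 (type): buf='baz' undo_depth=1 redo_depth=0
After op 2 (undo): buf='(empty)' undo_depth=0 redo_depth=1
After op 3 (redo): buf='baz' undo_depth=1 redo_depth=0
After op 4 (type): buf='bazgo' undo_depth=2 redo_depth=0
After op 5 (undo): buf='baz' undo_depth=1 redo_depth=1
After op 6 (type): buf='bazbaz' undo_depth=2 redo_depth=0
After op 7 (type): buf='bazbazbar' undo_depth=3 redo_depth=0
After op 8 (undo): buf='bazbaz' undo_depth=2 redo_depth=1
After op 9 (delete): buf='bazb' undo_depth=3 redo_depth=0
After op 10 (delete): buf='b' undo_depth=4 redo_depth=0

Answer: yes no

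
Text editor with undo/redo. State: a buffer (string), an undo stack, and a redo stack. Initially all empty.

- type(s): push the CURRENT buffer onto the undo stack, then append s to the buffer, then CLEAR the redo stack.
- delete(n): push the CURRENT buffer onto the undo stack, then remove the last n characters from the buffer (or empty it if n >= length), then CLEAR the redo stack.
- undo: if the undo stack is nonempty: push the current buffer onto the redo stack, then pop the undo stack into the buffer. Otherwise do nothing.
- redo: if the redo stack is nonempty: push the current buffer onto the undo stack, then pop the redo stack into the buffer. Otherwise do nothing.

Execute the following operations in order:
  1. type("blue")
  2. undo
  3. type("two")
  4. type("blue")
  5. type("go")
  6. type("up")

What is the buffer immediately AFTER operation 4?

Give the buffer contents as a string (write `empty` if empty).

Answer: twoblue

Derivation:
After op 1 (type): buf='blue' undo_depth=1 redo_depth=0
After op 2 (undo): buf='(empty)' undo_depth=0 redo_depth=1
After op 3 (type): buf='two' undo_depth=1 redo_depth=0
After op 4 (type): buf='twoblue' undo_depth=2 redo_depth=0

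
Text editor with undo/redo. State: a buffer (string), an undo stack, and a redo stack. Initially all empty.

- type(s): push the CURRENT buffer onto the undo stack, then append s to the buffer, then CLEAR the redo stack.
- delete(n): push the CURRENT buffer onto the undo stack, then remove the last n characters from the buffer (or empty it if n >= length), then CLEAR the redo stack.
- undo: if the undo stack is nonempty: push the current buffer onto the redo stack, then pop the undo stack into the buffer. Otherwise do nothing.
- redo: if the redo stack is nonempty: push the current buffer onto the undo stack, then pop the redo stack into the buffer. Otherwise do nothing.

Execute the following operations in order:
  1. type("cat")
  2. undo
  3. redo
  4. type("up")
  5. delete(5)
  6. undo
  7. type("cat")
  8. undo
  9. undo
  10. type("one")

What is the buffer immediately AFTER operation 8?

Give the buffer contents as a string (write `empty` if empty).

After op 1 (type): buf='cat' undo_depth=1 redo_depth=0
After op 2 (undo): buf='(empty)' undo_depth=0 redo_depth=1
After op 3 (redo): buf='cat' undo_depth=1 redo_depth=0
After op 4 (type): buf='catup' undo_depth=2 redo_depth=0
After op 5 (delete): buf='(empty)' undo_depth=3 redo_depth=0
After op 6 (undo): buf='catup' undo_depth=2 redo_depth=1
After op 7 (type): buf='catupcat' undo_depth=3 redo_depth=0
After op 8 (undo): buf='catup' undo_depth=2 redo_depth=1

Answer: catup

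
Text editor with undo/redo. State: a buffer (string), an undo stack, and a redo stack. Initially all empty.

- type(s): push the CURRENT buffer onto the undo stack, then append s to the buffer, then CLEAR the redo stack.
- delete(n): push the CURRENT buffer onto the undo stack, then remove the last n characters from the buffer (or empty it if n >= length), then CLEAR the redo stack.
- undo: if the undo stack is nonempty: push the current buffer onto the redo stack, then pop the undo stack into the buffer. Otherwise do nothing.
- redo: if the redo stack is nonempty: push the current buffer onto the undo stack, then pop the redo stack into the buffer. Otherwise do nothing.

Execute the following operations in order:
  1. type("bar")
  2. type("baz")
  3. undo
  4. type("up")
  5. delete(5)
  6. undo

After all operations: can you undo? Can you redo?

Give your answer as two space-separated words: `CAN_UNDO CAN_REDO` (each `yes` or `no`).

After op 1 (type): buf='bar' undo_depth=1 redo_depth=0
After op 2 (type): buf='barbaz' undo_depth=2 redo_depth=0
After op 3 (undo): buf='bar' undo_depth=1 redo_depth=1
After op 4 (type): buf='barup' undo_depth=2 redo_depth=0
After op 5 (delete): buf='(empty)' undo_depth=3 redo_depth=0
After op 6 (undo): buf='barup' undo_depth=2 redo_depth=1

Answer: yes yes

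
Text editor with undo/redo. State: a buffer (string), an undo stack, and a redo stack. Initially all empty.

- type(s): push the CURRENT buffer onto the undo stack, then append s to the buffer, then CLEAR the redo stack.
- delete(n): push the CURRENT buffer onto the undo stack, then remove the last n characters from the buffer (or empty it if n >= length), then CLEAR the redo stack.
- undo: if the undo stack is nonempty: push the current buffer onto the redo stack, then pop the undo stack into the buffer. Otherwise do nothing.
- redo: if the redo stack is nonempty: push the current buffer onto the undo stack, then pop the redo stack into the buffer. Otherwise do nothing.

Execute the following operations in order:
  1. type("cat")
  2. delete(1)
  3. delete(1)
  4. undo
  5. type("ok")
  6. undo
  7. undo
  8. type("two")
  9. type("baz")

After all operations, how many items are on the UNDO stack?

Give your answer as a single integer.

After op 1 (type): buf='cat' undo_depth=1 redo_depth=0
After op 2 (delete): buf='ca' undo_depth=2 redo_depth=0
After op 3 (delete): buf='c' undo_depth=3 redo_depth=0
After op 4 (undo): buf='ca' undo_depth=2 redo_depth=1
After op 5 (type): buf='caok' undo_depth=3 redo_depth=0
After op 6 (undo): buf='ca' undo_depth=2 redo_depth=1
After op 7 (undo): buf='cat' undo_depth=1 redo_depth=2
After op 8 (type): buf='cattwo' undo_depth=2 redo_depth=0
After op 9 (type): buf='cattwobaz' undo_depth=3 redo_depth=0

Answer: 3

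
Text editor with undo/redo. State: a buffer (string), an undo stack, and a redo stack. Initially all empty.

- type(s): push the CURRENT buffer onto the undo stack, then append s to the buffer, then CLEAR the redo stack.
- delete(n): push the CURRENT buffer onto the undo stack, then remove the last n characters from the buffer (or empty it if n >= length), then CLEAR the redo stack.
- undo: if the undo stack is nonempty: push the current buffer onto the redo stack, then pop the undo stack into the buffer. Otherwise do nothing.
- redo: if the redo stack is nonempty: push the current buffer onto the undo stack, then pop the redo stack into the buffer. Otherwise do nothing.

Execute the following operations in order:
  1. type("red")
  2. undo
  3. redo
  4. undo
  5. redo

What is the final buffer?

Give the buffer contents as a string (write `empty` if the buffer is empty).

Answer: red

Derivation:
After op 1 (type): buf='red' undo_depth=1 redo_depth=0
After op 2 (undo): buf='(empty)' undo_depth=0 redo_depth=1
After op 3 (redo): buf='red' undo_depth=1 redo_depth=0
After op 4 (undo): buf='(empty)' undo_depth=0 redo_depth=1
After op 5 (redo): buf='red' undo_depth=1 redo_depth=0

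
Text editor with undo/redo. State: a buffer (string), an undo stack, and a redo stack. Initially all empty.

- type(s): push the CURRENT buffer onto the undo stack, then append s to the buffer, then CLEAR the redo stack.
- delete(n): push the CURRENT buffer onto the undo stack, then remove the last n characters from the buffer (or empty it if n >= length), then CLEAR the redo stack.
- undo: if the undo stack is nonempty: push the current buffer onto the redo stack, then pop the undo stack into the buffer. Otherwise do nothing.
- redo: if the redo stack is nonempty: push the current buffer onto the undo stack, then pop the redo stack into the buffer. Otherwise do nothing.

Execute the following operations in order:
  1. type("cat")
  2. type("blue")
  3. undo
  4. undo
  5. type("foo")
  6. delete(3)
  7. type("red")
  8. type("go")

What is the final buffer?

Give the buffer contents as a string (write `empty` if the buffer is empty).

After op 1 (type): buf='cat' undo_depth=1 redo_depth=0
After op 2 (type): buf='catblue' undo_depth=2 redo_depth=0
After op 3 (undo): buf='cat' undo_depth=1 redo_depth=1
After op 4 (undo): buf='(empty)' undo_depth=0 redo_depth=2
After op 5 (type): buf='foo' undo_depth=1 redo_depth=0
After op 6 (delete): buf='(empty)' undo_depth=2 redo_depth=0
After op 7 (type): buf='red' undo_depth=3 redo_depth=0
After op 8 (type): buf='redgo' undo_depth=4 redo_depth=0

Answer: redgo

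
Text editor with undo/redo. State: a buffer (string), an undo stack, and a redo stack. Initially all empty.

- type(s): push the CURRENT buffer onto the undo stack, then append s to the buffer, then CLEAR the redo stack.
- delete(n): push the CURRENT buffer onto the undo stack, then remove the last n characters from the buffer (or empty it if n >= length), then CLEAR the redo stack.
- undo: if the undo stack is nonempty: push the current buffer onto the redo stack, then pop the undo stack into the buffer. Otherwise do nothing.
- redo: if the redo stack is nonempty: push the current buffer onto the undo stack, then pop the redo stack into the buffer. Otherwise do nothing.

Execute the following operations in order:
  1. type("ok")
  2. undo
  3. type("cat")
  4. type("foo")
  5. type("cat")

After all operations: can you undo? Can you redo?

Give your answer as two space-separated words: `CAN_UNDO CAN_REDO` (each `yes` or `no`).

After op 1 (type): buf='ok' undo_depth=1 redo_depth=0
After op 2 (undo): buf='(empty)' undo_depth=0 redo_depth=1
After op 3 (type): buf='cat' undo_depth=1 redo_depth=0
After op 4 (type): buf='catfoo' undo_depth=2 redo_depth=0
After op 5 (type): buf='catfoocat' undo_depth=3 redo_depth=0

Answer: yes no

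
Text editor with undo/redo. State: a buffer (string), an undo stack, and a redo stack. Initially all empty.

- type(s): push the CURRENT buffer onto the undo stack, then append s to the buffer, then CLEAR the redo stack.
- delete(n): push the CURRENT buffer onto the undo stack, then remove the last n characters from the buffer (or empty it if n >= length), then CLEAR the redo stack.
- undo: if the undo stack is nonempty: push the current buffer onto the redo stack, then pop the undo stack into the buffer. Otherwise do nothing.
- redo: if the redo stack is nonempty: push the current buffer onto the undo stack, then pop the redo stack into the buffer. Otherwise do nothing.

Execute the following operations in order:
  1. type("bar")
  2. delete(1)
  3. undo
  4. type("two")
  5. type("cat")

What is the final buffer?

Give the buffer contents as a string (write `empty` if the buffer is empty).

Answer: bartwocat

Derivation:
After op 1 (type): buf='bar' undo_depth=1 redo_depth=0
After op 2 (delete): buf='ba' undo_depth=2 redo_depth=0
After op 3 (undo): buf='bar' undo_depth=1 redo_depth=1
After op 4 (type): buf='bartwo' undo_depth=2 redo_depth=0
After op 5 (type): buf='bartwocat' undo_depth=3 redo_depth=0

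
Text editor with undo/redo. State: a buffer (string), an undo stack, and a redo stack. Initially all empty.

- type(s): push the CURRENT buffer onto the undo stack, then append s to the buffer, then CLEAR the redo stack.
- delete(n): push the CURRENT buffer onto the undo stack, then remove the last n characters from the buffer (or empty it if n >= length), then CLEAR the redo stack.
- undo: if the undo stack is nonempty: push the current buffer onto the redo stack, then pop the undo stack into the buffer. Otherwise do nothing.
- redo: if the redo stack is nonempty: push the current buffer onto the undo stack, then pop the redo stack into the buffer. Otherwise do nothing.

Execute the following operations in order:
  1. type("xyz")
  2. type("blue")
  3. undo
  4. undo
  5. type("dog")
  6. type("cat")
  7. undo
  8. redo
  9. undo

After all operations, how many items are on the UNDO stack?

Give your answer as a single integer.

Answer: 1

Derivation:
After op 1 (type): buf='xyz' undo_depth=1 redo_depth=0
After op 2 (type): buf='xyzblue' undo_depth=2 redo_depth=0
After op 3 (undo): buf='xyz' undo_depth=1 redo_depth=1
After op 4 (undo): buf='(empty)' undo_depth=0 redo_depth=2
After op 5 (type): buf='dog' undo_depth=1 redo_depth=0
After op 6 (type): buf='dogcat' undo_depth=2 redo_depth=0
After op 7 (undo): buf='dog' undo_depth=1 redo_depth=1
After op 8 (redo): buf='dogcat' undo_depth=2 redo_depth=0
After op 9 (undo): buf='dog' undo_depth=1 redo_depth=1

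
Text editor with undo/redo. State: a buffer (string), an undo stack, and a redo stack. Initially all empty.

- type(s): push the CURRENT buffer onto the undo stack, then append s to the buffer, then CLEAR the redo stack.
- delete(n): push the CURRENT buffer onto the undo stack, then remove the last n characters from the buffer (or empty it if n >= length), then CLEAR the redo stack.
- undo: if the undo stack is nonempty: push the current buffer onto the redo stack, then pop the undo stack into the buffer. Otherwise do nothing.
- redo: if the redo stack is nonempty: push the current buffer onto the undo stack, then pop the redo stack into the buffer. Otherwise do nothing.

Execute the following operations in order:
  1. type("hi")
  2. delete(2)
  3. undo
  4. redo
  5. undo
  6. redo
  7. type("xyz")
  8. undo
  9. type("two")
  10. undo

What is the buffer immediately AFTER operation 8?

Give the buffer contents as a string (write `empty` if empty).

Answer: empty

Derivation:
After op 1 (type): buf='hi' undo_depth=1 redo_depth=0
After op 2 (delete): buf='(empty)' undo_depth=2 redo_depth=0
After op 3 (undo): buf='hi' undo_depth=1 redo_depth=1
After op 4 (redo): buf='(empty)' undo_depth=2 redo_depth=0
After op 5 (undo): buf='hi' undo_depth=1 redo_depth=1
After op 6 (redo): buf='(empty)' undo_depth=2 redo_depth=0
After op 7 (type): buf='xyz' undo_depth=3 redo_depth=0
After op 8 (undo): buf='(empty)' undo_depth=2 redo_depth=1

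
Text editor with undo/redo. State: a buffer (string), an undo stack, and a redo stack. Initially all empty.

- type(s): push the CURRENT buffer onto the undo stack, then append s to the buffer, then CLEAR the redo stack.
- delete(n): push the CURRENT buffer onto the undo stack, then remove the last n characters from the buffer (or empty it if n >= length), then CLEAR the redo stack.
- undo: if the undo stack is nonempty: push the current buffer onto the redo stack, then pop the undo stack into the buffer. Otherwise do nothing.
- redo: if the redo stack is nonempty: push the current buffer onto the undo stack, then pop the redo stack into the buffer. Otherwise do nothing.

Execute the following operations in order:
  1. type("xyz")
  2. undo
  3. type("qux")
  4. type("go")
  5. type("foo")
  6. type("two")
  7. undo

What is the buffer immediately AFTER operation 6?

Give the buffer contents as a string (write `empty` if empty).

Answer: quxgofootwo

Derivation:
After op 1 (type): buf='xyz' undo_depth=1 redo_depth=0
After op 2 (undo): buf='(empty)' undo_depth=0 redo_depth=1
After op 3 (type): buf='qux' undo_depth=1 redo_depth=0
After op 4 (type): buf='quxgo' undo_depth=2 redo_depth=0
After op 5 (type): buf='quxgofoo' undo_depth=3 redo_depth=0
After op 6 (type): buf='quxgofootwo' undo_depth=4 redo_depth=0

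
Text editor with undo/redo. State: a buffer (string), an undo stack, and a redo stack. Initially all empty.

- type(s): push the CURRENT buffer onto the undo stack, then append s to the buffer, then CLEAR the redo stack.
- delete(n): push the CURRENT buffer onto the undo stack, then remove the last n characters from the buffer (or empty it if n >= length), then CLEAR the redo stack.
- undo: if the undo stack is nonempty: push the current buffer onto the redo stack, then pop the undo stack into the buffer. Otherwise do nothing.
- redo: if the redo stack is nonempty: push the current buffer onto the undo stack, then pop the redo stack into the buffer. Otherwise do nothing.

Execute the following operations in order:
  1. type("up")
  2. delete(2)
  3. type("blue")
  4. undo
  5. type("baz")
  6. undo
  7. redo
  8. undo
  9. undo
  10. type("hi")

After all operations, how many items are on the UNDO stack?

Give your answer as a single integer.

After op 1 (type): buf='up' undo_depth=1 redo_depth=0
After op 2 (delete): buf='(empty)' undo_depth=2 redo_depth=0
After op 3 (type): buf='blue' undo_depth=3 redo_depth=0
After op 4 (undo): buf='(empty)' undo_depth=2 redo_depth=1
After op 5 (type): buf='baz' undo_depth=3 redo_depth=0
After op 6 (undo): buf='(empty)' undo_depth=2 redo_depth=1
After op 7 (redo): buf='baz' undo_depth=3 redo_depth=0
After op 8 (undo): buf='(empty)' undo_depth=2 redo_depth=1
After op 9 (undo): buf='up' undo_depth=1 redo_depth=2
After op 10 (type): buf='uphi' undo_depth=2 redo_depth=0

Answer: 2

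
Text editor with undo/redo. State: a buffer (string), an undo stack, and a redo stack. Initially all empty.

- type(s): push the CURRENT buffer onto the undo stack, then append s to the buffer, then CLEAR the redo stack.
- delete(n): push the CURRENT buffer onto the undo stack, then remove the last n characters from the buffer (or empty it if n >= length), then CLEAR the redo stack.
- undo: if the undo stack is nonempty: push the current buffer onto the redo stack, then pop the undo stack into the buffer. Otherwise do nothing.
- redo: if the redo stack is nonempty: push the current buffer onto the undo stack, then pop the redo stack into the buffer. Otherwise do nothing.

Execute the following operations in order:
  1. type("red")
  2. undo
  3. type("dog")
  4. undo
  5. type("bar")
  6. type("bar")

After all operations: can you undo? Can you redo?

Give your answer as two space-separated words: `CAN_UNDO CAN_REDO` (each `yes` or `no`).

After op 1 (type): buf='red' undo_depth=1 redo_depth=0
After op 2 (undo): buf='(empty)' undo_depth=0 redo_depth=1
After op 3 (type): buf='dog' undo_depth=1 redo_depth=0
After op 4 (undo): buf='(empty)' undo_depth=0 redo_depth=1
After op 5 (type): buf='bar' undo_depth=1 redo_depth=0
After op 6 (type): buf='barbar' undo_depth=2 redo_depth=0

Answer: yes no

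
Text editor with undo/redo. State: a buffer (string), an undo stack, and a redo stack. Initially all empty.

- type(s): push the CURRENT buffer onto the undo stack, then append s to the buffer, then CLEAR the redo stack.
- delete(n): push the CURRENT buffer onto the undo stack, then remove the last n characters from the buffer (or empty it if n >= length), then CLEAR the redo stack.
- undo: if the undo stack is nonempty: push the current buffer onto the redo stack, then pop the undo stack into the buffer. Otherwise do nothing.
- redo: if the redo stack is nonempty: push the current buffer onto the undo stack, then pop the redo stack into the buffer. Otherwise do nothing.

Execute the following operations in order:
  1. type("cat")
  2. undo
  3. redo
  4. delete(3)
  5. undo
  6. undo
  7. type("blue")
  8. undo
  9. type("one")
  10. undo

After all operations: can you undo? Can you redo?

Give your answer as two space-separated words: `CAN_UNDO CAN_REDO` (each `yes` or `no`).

After op 1 (type): buf='cat' undo_depth=1 redo_depth=0
After op 2 (undo): buf='(empty)' undo_depth=0 redo_depth=1
After op 3 (redo): buf='cat' undo_depth=1 redo_depth=0
After op 4 (delete): buf='(empty)' undo_depth=2 redo_depth=0
After op 5 (undo): buf='cat' undo_depth=1 redo_depth=1
After op 6 (undo): buf='(empty)' undo_depth=0 redo_depth=2
After op 7 (type): buf='blue' undo_depth=1 redo_depth=0
After op 8 (undo): buf='(empty)' undo_depth=0 redo_depth=1
After op 9 (type): buf='one' undo_depth=1 redo_depth=0
After op 10 (undo): buf='(empty)' undo_depth=0 redo_depth=1

Answer: no yes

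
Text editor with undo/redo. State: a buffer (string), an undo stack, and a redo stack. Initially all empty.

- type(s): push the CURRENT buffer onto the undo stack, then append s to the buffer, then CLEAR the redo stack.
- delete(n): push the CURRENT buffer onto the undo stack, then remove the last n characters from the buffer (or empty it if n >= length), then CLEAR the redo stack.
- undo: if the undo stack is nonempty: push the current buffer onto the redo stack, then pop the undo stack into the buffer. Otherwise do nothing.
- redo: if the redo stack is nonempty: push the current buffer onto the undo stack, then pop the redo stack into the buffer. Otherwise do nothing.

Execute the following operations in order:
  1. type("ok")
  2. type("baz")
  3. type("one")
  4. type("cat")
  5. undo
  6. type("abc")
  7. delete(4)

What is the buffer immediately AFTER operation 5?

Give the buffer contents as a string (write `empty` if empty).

After op 1 (type): buf='ok' undo_depth=1 redo_depth=0
After op 2 (type): buf='okbaz' undo_depth=2 redo_depth=0
After op 3 (type): buf='okbazone' undo_depth=3 redo_depth=0
After op 4 (type): buf='okbazonecat' undo_depth=4 redo_depth=0
After op 5 (undo): buf='okbazone' undo_depth=3 redo_depth=1

Answer: okbazone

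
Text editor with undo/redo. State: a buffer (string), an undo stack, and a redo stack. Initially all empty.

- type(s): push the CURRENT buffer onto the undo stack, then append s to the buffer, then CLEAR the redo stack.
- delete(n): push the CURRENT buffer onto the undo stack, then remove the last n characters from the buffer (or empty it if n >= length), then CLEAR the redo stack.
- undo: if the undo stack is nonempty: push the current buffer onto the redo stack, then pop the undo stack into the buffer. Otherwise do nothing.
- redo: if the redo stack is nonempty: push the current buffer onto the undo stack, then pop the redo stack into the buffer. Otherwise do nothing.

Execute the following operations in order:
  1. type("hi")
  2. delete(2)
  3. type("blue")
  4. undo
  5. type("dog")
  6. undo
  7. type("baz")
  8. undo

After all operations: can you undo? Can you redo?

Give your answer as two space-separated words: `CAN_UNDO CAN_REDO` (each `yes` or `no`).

Answer: yes yes

Derivation:
After op 1 (type): buf='hi' undo_depth=1 redo_depth=0
After op 2 (delete): buf='(empty)' undo_depth=2 redo_depth=0
After op 3 (type): buf='blue' undo_depth=3 redo_depth=0
After op 4 (undo): buf='(empty)' undo_depth=2 redo_depth=1
After op 5 (type): buf='dog' undo_depth=3 redo_depth=0
After op 6 (undo): buf='(empty)' undo_depth=2 redo_depth=1
After op 7 (type): buf='baz' undo_depth=3 redo_depth=0
After op 8 (undo): buf='(empty)' undo_depth=2 redo_depth=1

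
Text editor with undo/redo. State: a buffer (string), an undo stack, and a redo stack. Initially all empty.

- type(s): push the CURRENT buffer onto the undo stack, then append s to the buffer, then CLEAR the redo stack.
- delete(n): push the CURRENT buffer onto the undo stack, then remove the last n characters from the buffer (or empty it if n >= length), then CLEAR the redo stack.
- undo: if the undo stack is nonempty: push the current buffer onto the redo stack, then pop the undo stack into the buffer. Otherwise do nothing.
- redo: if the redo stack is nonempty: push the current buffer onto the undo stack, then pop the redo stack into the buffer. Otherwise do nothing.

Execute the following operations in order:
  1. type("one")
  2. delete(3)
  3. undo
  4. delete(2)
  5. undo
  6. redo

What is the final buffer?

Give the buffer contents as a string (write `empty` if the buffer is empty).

Answer: o

Derivation:
After op 1 (type): buf='one' undo_depth=1 redo_depth=0
After op 2 (delete): buf='(empty)' undo_depth=2 redo_depth=0
After op 3 (undo): buf='one' undo_depth=1 redo_depth=1
After op 4 (delete): buf='o' undo_depth=2 redo_depth=0
After op 5 (undo): buf='one' undo_depth=1 redo_depth=1
After op 6 (redo): buf='o' undo_depth=2 redo_depth=0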